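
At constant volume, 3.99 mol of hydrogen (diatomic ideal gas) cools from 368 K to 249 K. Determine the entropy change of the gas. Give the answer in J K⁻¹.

At constant volume, ΔS = nC_V ln(T₂/T₁) with C_V = 5R/2 = 20.79 J mol⁻¹ K⁻¹.
ΔS = 3.99 × 20.79 × ln(249/368) = -32.4 J/K.

ΔS = -32.4 J/K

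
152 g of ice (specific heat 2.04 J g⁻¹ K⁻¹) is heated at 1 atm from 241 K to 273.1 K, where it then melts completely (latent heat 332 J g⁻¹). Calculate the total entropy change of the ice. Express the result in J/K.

ΔS = 224 J/K

Warming step: ΔS₁ = m c ln(T_tr/T_i) = 152 × 2.04 × ln(273.1/241) = 38.77 J/K.
Phase change: ΔS₂ = +mL/T_tr = 152 × 332 / 273.1 = 184.8 J/K.
ΔS_total = (38.77) + (184.8) = 224 J/K.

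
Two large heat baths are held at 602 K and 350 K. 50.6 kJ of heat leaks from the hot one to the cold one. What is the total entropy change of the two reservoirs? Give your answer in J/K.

ΔS_total = 60.5 J/K

ΔS_hot = −Q/T_H = −50600/602 = -84.05 J/K and ΔS_cold = +Q/T_C = 50600/350 = 144.6 J/K.
ΔS_total = -84.05 + 144.6 = 60.5 J/K, positive as the second law requires.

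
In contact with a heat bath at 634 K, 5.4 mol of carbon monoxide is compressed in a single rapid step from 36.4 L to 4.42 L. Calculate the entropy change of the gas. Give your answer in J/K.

ΔS_gas = -94.7 J/K

Entropy is a state function, so ΔS_gas depends only on the end states.
For an isothermal ideal gas ΔS_gas = nR ln(V₂/V₁) = 5.4 × 8.314 × ln(4.42/36.4) = -94.7 J/K.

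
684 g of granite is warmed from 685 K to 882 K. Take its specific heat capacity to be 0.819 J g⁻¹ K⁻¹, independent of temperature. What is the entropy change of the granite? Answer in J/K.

ΔS = ∫dQ_rev/T = m c ln(T₂/T₁) = 684 × 0.819 × ln(882/685) = 142 J/K.

ΔS = 142 J/K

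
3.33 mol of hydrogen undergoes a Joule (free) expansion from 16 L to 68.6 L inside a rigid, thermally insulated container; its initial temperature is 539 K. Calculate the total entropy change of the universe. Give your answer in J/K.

ΔS_universe = 40.3 J/K

No heat is exchanged and no work is done, so the ideal-gas temperature stays constant.
Entropy is a state function; using a reversible isothermal path, ΔS_gas = nR ln(V₂/V₁) = 3.33 × 8.314 × ln(68.6/16) = 40.3 J/K.
The insulated surroundings exchange no heat, so ΔS_surr = 0 and ΔS_universe = ΔS_gas.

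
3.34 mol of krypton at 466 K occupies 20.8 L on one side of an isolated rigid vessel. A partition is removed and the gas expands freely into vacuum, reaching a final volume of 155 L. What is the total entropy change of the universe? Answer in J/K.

For an ideal gas in free expansion Q = 0 and W = 0, so T is unchanged.
Entropy is a state function; using a reversible isothermal path, ΔS_gas = nR ln(V₂/V₁) = 3.34 × 8.314 × ln(155/20.8) = 55.8 J/K.
The insulated surroundings exchange no heat, so ΔS_surr = 0 and ΔS_universe = ΔS_gas.

ΔS_universe = 55.8 J/K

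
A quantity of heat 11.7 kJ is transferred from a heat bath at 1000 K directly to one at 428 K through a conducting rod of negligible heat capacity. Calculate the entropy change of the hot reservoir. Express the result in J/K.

ΔS_hot = -11.7 J/K

The hot reservoir loses heat Q, so ΔS_hot = −Q/T_H = −11700/1000 = -11.7 J/K.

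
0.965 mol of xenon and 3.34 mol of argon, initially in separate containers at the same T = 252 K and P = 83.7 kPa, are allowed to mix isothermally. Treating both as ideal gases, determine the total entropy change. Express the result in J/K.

ΔS_mix = 19 J/K

Mole fractions: x_A = 0.965/4.3 = 0.224, x_B = 0.776.
ΔS_mix = −R(n_A ln x_A + n_B ln x_B) = −8.314 × (0.965 ln 0.224 + 3.34 ln 0.776) = 19 J/K.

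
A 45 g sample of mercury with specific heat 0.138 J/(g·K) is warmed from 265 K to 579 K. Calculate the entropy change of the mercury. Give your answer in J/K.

ΔS = 4.85 J/K

ΔS = ∫dQ_rev/T = m c ln(T₂/T₁) = 45 × 0.138 × ln(579/265) = 4.85 J/K.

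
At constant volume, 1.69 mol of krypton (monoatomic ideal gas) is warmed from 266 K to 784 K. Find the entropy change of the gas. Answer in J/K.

At constant volume, ΔS = nC_V ln(T₂/T₁) with C_V = 3R/2 = 12.47 J mol⁻¹ K⁻¹.
ΔS = 1.69 × 12.47 × ln(784/266) = 22.8 J/K.

ΔS = 22.8 J/K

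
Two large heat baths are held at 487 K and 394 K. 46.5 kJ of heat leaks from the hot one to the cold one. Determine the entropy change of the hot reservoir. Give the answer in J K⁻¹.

ΔS_hot = -95.5 J/K

The hot reservoir loses heat Q, so ΔS_hot = −Q/T_H = −46500/487 = -95.5 J/K.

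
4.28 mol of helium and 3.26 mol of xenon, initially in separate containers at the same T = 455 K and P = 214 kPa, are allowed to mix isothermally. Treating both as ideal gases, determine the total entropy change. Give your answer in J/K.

ΔS_mix = 42.9 J/K

Mole fractions: x_A = 4.28/7.54 = 0.568, x_B = 0.432.
ΔS_mix = −R(n_A ln x_A + n_B ln x_B) = −8.314 × (4.28 ln 0.568 + 3.26 ln 0.432) = 42.9 J/K.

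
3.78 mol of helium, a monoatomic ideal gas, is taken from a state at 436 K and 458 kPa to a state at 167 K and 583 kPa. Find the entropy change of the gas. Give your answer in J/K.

ΔS = -83 J/K

ΔS = nC_p ln(T₂/T₁) − nR ln(P₂/P₁), with C_p = 5R/2 = 20.79 J mol⁻¹ K⁻¹ for a monoatomic ideal gas.
ΔS = 3.78 × [20.79 × ln(167/436) − 8.314 × ln(583/458)] = -83 J/K.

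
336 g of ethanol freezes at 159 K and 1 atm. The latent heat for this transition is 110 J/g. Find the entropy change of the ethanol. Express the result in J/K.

Heat released by the substance: Q = −mL = −336 × 110 = −36960 J.
At constant T, ΔS = Q_rev/T = −36960 / 159 = -232 J/K.

ΔS = -232 J/K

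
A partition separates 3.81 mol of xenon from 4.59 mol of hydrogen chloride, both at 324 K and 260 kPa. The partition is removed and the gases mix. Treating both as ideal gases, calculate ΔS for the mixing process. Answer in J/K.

Mole fractions: x_A = 3.81/8.4 = 0.454, x_B = 0.546.
ΔS_mix = −R(n_A ln x_A + n_B ln x_B) = −8.314 × (3.81 ln 0.454 + 4.59 ln 0.546) = 48.1 J/K.

ΔS_mix = 48.1 J/K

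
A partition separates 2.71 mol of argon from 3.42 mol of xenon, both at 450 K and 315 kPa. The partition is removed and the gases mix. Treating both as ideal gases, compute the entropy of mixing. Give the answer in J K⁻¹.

Mole fractions: x_A = 2.71/6.13 = 0.442, x_B = 0.558.
ΔS_mix = −R(n_A ln x_A + n_B ln x_B) = −8.314 × (2.71 ln 0.442 + 3.42 ln 0.558) = 35 J/K.

ΔS_mix = 35 J/K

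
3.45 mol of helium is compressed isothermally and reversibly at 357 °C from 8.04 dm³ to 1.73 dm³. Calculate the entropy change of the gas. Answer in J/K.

For an isothermal ideal gas ΔS_gas = nR ln(V₂/V₁) = 3.45 × 8.314 × ln(1.73/8.04) = -44.1 J/K.

ΔS_gas = -44.1 J/K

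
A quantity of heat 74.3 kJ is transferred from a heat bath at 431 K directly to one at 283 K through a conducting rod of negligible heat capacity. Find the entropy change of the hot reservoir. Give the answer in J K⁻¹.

The hot reservoir loses heat Q, so ΔS_hot = −Q/T_H = −74300/431 = -172 J/K.

ΔS_hot = -172 J/K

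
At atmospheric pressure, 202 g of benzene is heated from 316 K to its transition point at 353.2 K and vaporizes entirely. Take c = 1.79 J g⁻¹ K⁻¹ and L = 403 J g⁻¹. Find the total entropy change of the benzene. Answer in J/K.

Warming step: ΔS₁ = m c ln(T_tr/T_i) = 202 × 1.79 × ln(353.2/316) = 40.24 J/K.
Phase change: ΔS₂ = +mL/T_tr = 202 × 403 / 353.2 = 230.5 J/K.
ΔS_total = (40.24) + (230.5) = 271 J/K.

ΔS = 271 J/K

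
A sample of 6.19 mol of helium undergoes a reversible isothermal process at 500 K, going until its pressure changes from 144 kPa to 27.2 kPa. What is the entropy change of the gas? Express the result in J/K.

For an isothermal ideal gas ΔS_gas = nR ln(P₁/P₂) = 6.19 × 8.314 × ln(144/27.2) = 85.8 J/K.

ΔS_gas = 85.8 J/K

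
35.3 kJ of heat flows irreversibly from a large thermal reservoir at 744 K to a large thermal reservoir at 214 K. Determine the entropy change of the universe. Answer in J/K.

ΔS_total = 118 J/K

ΔS_hot = −Q/T_H = −35300/744 = -47.45 J/K and ΔS_cold = +Q/T_C = 35300/214 = 165 J/K.
ΔS_total = -47.45 + 165 = 118 J/K, positive as the second law requires.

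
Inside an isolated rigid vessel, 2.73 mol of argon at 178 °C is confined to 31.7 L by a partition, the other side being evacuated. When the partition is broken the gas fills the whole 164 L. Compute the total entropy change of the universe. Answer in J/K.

ΔS_universe = 37.3 J/K

For an ideal gas in free expansion Q = 0 and W = 0, so T is unchanged.
Entropy is a state function; using a reversible isothermal path, ΔS_gas = nR ln(V₂/V₁) = 2.73 × 8.314 × ln(164/31.7) = 37.3 J/K.
The insulated surroundings exchange no heat, so ΔS_surr = 0 and ΔS_universe = ΔS_gas.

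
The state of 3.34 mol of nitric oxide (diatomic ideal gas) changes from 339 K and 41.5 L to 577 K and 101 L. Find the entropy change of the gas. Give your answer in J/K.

Entropy is a state function: ΔS = nC_V ln(T₂/T₁) + nR ln(V₂/V₁), with C_V = 5R/2 = 20.79 J mol⁻¹ K⁻¹ for a diatomic ideal gas.
ΔS = 3.34 × [20.79 × ln(577/339) + 8.314 × ln(101/41.5)] = 61.6 J/K.

ΔS = 61.6 J/K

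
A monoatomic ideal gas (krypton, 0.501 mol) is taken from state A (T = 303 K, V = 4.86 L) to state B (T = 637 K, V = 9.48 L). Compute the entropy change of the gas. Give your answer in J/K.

Entropy is a state function: ΔS = nC_V ln(T₂/T₁) + nR ln(V₂/V₁), with C_V = 3R/2 = 12.47 J mol⁻¹ K⁻¹ for a monoatomic ideal gas.
ΔS = 0.501 × [12.47 × ln(637/303) + 8.314 × ln(9.48/4.86)] = 7.43 J/K.

ΔS = 7.43 J/K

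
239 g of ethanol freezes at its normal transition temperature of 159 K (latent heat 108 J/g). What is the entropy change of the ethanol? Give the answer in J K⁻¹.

ΔS = -162 J/K

Heat released by the substance: Q = −mL = −239 × 108 = −25812 J.
At constant T, ΔS = Q_rev/T = −25812 / 159 = -162 J/K.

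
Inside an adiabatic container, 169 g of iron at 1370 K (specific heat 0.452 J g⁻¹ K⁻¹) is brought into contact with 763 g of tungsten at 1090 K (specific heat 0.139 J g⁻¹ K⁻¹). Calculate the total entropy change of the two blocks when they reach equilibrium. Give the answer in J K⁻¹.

ΔS_total = 1.17 J/K

Energy balance: T_f = (m₁c₁T₁ + m₂c₂T₂)/(m₁c₁ + m₂c₂) = 1207.2 K.
ΔS₁ = m₁c₁ ln(T_f/T₁) = 76.388 × ln(1207.2/1370) = -9.662 J/K.
ΔS₂ = m₂c₂ ln(T_f/T₂) = 106.057 × ln(1207.2/1090) = 10.83 J/K.
ΔS_total = -9.662 + 10.83 = 1.17 J/K.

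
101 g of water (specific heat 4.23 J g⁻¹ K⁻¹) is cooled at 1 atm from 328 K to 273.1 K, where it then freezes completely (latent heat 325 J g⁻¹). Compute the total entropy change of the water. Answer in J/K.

Cooling step: ΔS₁ = m c ln(T_tr/T_i) = 101 × 4.23 × ln(273.1/328) = -78.26 J/K.
Phase change: ΔS₂ = −mL/T_tr = −101 × 325 / 273.1 = -120.2 J/K.
ΔS_total = (-78.26) + (-120.2) = -198 J/K.

ΔS = -198 J/K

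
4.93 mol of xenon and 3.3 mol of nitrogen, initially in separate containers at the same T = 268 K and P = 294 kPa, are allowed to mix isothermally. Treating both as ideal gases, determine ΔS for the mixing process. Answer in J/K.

ΔS_mix = 46.1 J/K

Mole fractions: x_A = 4.93/8.23 = 0.599, x_B = 0.401.
ΔS_mix = −R(n_A ln x_A + n_B ln x_B) = −8.314 × (4.93 ln 0.599 + 3.3 ln 0.401) = 46.1 J/K.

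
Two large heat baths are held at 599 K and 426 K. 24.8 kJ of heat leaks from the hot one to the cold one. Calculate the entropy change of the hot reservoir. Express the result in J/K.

The hot reservoir loses heat Q, so ΔS_hot = −Q/T_H = −24800/599 = -41.4 J/K.

ΔS_hot = -41.4 J/K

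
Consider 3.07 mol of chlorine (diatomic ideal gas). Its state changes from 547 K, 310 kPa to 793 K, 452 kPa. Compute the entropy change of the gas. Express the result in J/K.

ΔS = 23.6 J/K

ΔS = nC_p ln(T₂/T₁) − nR ln(P₂/P₁), with C_p = 7R/2 = 29.1 J mol⁻¹ K⁻¹ for a diatomic ideal gas.
ΔS = 3.07 × [29.1 × ln(793/547) − 8.314 × ln(452/310)] = 23.6 J/K.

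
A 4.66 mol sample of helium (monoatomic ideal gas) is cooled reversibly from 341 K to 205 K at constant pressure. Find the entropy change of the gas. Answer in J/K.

ΔS = -49.3 J/K

At constant pressure, ΔS = nC_p ln(T₂/T₁) with C_p = 5R/2 = 20.79 J mol⁻¹ K⁻¹.
ΔS = 4.66 × 20.79 × ln(205/341) = -49.3 J/K.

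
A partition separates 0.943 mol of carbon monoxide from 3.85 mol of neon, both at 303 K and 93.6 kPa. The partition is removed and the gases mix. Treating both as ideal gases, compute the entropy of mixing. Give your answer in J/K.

ΔS_mix = 19.8 J/K

Mole fractions: x_A = 0.943/4.79 = 0.197, x_B = 0.803.
ΔS_mix = −R(n_A ln x_A + n_B ln x_B) = −8.314 × (0.943 ln 0.197 + 3.85 ln 0.803) = 19.8 J/K.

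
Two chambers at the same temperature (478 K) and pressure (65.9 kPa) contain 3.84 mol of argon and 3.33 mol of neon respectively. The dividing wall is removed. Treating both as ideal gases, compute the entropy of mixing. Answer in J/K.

ΔS_mix = 41.2 J/K

Mole fractions: x_A = 3.84/7.17 = 0.536, x_B = 0.464.
ΔS_mix = −R(n_A ln x_A + n_B ln x_B) = −8.314 × (3.84 ln 0.536 + 3.33 ln 0.464) = 41.2 J/K.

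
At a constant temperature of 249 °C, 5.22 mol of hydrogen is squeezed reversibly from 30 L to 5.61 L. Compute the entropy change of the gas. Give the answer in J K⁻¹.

ΔS_gas = -72.8 J/K

For an isothermal ideal gas ΔS_gas = nR ln(V₂/V₁) = 5.22 × 8.314 × ln(5.61/30) = -72.8 J/K.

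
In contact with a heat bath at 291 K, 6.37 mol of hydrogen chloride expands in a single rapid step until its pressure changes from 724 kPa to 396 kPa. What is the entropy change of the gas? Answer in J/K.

Entropy is a state function, so ΔS_gas depends only on the end states.
For an isothermal ideal gas ΔS_gas = nR ln(P₁/P₂) = 6.37 × 8.314 × ln(724/396) = 32 J/K.

ΔS_gas = 32 J/K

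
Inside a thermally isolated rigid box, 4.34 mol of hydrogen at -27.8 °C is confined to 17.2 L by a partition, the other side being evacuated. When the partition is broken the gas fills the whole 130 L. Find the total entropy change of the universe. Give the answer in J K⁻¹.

ΔS_universe = 73 J/K

For an ideal gas in free expansion Q = 0 and W = 0, so T is unchanged.
Entropy is a state function; using a reversible isothermal path, ΔS_gas = nR ln(V₂/V₁) = 4.34 × 8.314 × ln(130/17.2) = 73 J/K.
The insulated surroundings exchange no heat, so ΔS_surr = 0 and ΔS_universe = ΔS_gas.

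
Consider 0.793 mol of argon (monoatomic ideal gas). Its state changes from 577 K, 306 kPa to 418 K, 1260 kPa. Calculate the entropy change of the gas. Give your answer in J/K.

ΔS = nC_p ln(T₂/T₁) − nR ln(P₂/P₁), with C_p = 5R/2 = 20.79 J mol⁻¹ K⁻¹ for a monoatomic ideal gas.
ΔS = 0.793 × [20.79 × ln(418/577) − 8.314 × ln(1260/306)] = -14.6 J/K.

ΔS = -14.6 J/K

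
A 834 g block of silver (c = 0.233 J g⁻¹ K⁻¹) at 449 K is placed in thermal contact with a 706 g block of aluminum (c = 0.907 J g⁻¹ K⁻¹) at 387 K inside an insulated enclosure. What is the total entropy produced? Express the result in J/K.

ΔS_total = 1.69 J/K

Energy balance: T_f = (m₁c₁T₁ + m₂c₂T₂)/(m₁c₁ + m₂c₂) = 401.43 K.
ΔS₁ = m₁c₁ ln(T_f/T₁) = 194.322 × ln(401.43/449) = -21.76 J/K.
ΔS₂ = m₂c₂ ln(T_f/T₂) = 640.342 × ln(401.43/387) = 23.45 J/K.
ΔS_total = -21.76 + 23.45 = 1.69 J/K.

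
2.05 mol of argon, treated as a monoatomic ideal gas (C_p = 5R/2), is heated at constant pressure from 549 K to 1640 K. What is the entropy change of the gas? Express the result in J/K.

ΔS = 46.6 J/K

At constant pressure, ΔS = nC_p ln(T₂/T₁) with C_p = 5R/2 = 20.79 J mol⁻¹ K⁻¹.
ΔS = 2.05 × 20.79 × ln(1640/549) = 46.6 J/K.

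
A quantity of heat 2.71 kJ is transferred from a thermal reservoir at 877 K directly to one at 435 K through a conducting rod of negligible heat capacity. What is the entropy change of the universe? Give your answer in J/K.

ΔS_hot = −Q/T_H = −2710/877 = -3.09 J/K and ΔS_cold = +Q/T_C = 2710/435 = 6.23 J/K.
ΔS_total = -3.09 + 6.23 = 3.14 J/K, positive as the second law requires.

ΔS_total = 3.14 J/K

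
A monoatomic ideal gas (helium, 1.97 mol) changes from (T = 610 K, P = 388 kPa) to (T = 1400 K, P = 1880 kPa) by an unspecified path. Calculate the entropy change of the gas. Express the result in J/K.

ΔS = nC_p ln(T₂/T₁) − nR ln(P₂/P₁), with C_p = 5R/2 = 20.79 J mol⁻¹ K⁻¹ for a monoatomic ideal gas.
ΔS = 1.97 × [20.79 × ln(1400/610) − 8.314 × ln(1880/388)] = 8.17 J/K.

ΔS = 8.17 J/K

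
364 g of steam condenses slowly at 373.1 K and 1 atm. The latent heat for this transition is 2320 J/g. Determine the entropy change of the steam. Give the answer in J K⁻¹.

Heat released by the substance: Q = −mL = −364 × 2320 = −844480 J.
At constant T, ΔS = Q_rev/T = −844480 / 373.1 = -2260 J/K.

ΔS = -2260 J/K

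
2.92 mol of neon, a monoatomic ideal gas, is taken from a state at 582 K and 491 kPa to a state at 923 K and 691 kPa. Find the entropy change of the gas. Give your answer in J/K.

ΔS = nC_p ln(T₂/T₁) − nR ln(P₂/P₁), with C_p = 5R/2 = 20.79 J mol⁻¹ K⁻¹ for a monoatomic ideal gas.
ΔS = 2.92 × [20.79 × ln(923/582) − 8.314 × ln(691/491)] = 19.7 J/K.

ΔS = 19.7 J/K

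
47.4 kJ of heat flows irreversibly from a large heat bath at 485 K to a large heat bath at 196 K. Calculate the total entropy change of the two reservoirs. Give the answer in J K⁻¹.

ΔS_total = 144 J/K

ΔS_hot = −Q/T_H = −47400/485 = -97.73 J/K and ΔS_cold = +Q/T_C = 47400/196 = 241.8 J/K.
ΔS_total = -97.73 + 241.8 = 144 J/K, positive as the second law requires.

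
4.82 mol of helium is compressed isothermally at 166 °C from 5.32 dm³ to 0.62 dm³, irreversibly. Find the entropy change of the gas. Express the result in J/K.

Entropy is a state function, so ΔS_gas depends only on the end states.
For an isothermal ideal gas ΔS_gas = nR ln(V₂/V₁) = 4.82 × 8.314 × ln(0.62/5.32) = -86.1 J/K.

ΔS_gas = -86.1 J/K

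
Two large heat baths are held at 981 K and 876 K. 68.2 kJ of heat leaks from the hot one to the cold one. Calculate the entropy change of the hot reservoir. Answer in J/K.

ΔS_hot = -69.5 J/K

The hot reservoir loses heat Q, so ΔS_hot = −Q/T_H = −68200/981 = -69.5 J/K.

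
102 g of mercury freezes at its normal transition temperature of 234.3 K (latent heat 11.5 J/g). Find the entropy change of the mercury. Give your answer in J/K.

ΔS = -5.01 J/K

Heat released by the substance: Q = −mL = −102 × 11.5 = −1173 J.
At constant T, ΔS = Q_rev/T = −1173 / 234.3 = -5.01 J/K.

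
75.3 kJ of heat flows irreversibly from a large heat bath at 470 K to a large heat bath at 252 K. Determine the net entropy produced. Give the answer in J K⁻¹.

ΔS_total = 139 J/K

ΔS_hot = −Q/T_H = −75300/470 = -160.2 J/K and ΔS_cold = +Q/T_C = 75300/252 = 298.8 J/K.
ΔS_total = -160.2 + 298.8 = 139 J/K, positive as the second law requires.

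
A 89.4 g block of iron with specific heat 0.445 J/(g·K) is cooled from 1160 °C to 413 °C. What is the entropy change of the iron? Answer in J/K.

ΔS = -29.3 J/K

In kelvin: T₁ = 1433.15 K, T₂ = 686.15 K. ΔS = ∫dQ_rev/T = m c ln(T₂/T₁) = 89.4 × 0.445 × ln(686.15/1433.15) = -29.3 J/K.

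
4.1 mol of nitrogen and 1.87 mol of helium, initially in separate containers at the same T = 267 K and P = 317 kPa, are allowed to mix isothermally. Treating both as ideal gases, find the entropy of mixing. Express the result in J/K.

Mole fractions: x_A = 4.1/5.97 = 0.687, x_B = 0.313.
ΔS_mix = −R(n_A ln x_A + n_B ln x_B) = −8.314 × (4.1 ln 0.687 + 1.87 ln 0.313) = 30.9 J/K.

ΔS_mix = 30.9 J/K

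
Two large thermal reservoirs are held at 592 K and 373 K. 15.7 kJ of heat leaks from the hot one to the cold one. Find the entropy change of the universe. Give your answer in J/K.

ΔS_hot = −Q/T_H = −15700/592 = -26.52 J/K and ΔS_cold = +Q/T_C = 15700/373 = 42.09 J/K.
ΔS_total = -26.52 + 42.09 = 15.6 J/K, positive as the second law requires.

ΔS_total = 15.6 J/K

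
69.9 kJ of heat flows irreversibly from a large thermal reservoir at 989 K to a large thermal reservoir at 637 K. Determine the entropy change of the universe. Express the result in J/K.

ΔS_total = 39.1 J/K

ΔS_hot = −Q/T_H = −69900/989 = -70.677 J/K and ΔS_cold = +Q/T_C = 69900/637 = 109.73 J/K.
ΔS_total = -70.677 + 109.73 = 39.1 J/K, positive as the second law requires.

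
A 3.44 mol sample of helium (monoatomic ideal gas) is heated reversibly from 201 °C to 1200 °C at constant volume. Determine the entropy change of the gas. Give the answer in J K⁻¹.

In kelvin: T₁ = 474.15 K, T₂ = 1473.15 K. At constant volume, ΔS = nC_V ln(T₂/T₁) with C_V = 3R/2 = 12.47 J mol⁻¹ K⁻¹.
ΔS = 3.44 × 12.47 × ln(1473.15/474.15) = 48.6 J/K.

ΔS = 48.6 J/K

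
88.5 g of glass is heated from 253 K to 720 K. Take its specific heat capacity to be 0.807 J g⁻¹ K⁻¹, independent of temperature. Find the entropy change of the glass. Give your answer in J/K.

ΔS = ∫dQ_rev/T = m c ln(T₂/T₁) = 88.5 × 0.807 × ln(720/253) = 74.7 J/K.

ΔS = 74.7 J/K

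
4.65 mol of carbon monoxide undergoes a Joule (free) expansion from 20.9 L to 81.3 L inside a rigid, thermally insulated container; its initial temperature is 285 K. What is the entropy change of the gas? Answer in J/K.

ΔS_gas = 52.5 J/K

For an ideal gas in free expansion Q = 0 and W = 0, so T is unchanged.
Entropy is a state function; using a reversible isothermal path, ΔS_gas = nR ln(V₂/V₁) = 4.65 × 8.314 × ln(81.3/20.9) = 52.5 J/K.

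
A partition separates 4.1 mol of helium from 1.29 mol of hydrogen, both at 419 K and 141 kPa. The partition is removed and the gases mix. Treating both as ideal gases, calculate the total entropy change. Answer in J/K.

ΔS_mix = 24.7 J/K

Mole fractions: x_A = 4.1/5.39 = 0.761, x_B = 0.239.
ΔS_mix = −R(n_A ln x_A + n_B ln x_B) = −8.314 × (4.1 ln 0.761 + 1.29 ln 0.239) = 24.7 J/K.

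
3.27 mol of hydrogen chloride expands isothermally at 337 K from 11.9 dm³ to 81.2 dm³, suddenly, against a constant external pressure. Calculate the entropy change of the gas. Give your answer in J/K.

ΔS_gas = 52.2 J/K

Entropy is a state function, so ΔS_gas depends only on the end states.
For an isothermal ideal gas ΔS_gas = nR ln(V₂/V₁) = 3.27 × 8.314 × ln(81.2/11.9) = 52.2 J/K.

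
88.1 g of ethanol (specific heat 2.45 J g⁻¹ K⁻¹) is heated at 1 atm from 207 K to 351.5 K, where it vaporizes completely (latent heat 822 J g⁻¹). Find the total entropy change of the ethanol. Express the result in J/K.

ΔS = 320 J/K

Warming step: ΔS₁ = m c ln(T_tr/T_i) = 88.1 × 2.45 × ln(351.5/207) = 114.3 J/K.
Phase change: ΔS₂ = +mL/T_tr = 88.1 × 822 / 351.5 = 206 J/K.
ΔS_total = (114.3) + (206) = 320 J/K.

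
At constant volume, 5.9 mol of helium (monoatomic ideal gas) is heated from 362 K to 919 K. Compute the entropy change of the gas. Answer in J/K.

At constant volume, ΔS = nC_V ln(T₂/T₁) with C_V = 3R/2 = 12.47 J mol⁻¹ K⁻¹.
ΔS = 5.9 × 12.47 × ln(919/362) = 68.5 J/K.

ΔS = 68.5 J/K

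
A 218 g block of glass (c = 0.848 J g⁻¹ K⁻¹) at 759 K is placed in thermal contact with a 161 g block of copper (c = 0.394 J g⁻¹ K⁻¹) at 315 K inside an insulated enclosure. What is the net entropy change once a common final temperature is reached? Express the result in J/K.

ΔS_total = 15.6 J/K

Energy balance: T_f = (m₁c₁T₁ + m₂c₂T₂)/(m₁c₁ + m₂c₂) = 645.57 K.
ΔS₁ = m₁c₁ ln(T_f/T₁) = 184.864 × ln(645.57/759) = -29.92 J/K.
ΔS₂ = m₂c₂ ln(T_f/T₂) = 63.434 × ln(645.57/315) = 45.52 J/K.
ΔS_total = -29.92 + 45.52 = 15.6 J/K.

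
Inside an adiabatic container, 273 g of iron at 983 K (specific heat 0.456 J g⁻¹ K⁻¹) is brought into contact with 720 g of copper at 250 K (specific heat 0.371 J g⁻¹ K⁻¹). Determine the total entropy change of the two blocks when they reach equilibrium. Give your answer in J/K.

ΔS_total = 87.5 J/K

Energy balance: T_f = (m₁c₁T₁ + m₂c₂T₂)/(m₁c₁ + m₂c₂) = 483.01 K.
ΔS₁ = m₁c₁ ln(T_f/T₁) = 124.488 × ln(483.01/983) = -88.457 J/K.
ΔS₂ = m₂c₂ ln(T_f/T₂) = 267.12 × ln(483.01/250) = 175.92 J/K.
ΔS_total = -88.457 + 175.92 = 87.5 J/K.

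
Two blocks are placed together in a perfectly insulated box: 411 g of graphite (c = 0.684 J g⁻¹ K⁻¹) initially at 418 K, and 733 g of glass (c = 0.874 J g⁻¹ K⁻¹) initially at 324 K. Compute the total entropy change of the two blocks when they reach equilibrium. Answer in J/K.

Energy balance: T_f = (m₁c₁T₁ + m₂c₂T₂)/(m₁c₁ + m₂c₂) = 352.67 K.
ΔS₁ = m₁c₁ ln(T_f/T₁) = 281.124 × ln(352.67/418) = -47.78 J/K.
ΔS₂ = m₂c₂ ln(T_f/T₂) = 640.642 × ln(352.67/324) = 54.32 J/K.
ΔS_total = -47.78 + 54.32 = 6.54 J/K.

ΔS_total = 6.54 J/K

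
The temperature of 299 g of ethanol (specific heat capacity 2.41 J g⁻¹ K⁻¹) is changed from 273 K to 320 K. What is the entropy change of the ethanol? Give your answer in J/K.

ΔS = 114 J/K

ΔS = ∫dQ_rev/T = m c ln(T₂/T₁) = 299 × 2.41 × ln(320/273) = 114 J/K.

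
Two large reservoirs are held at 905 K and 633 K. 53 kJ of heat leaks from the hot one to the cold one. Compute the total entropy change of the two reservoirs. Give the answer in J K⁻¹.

ΔS_total = 25.2 J/K

ΔS_hot = −Q/T_H = −53000/905 = -58.56 J/K and ΔS_cold = +Q/T_C = 53000/633 = 83.73 J/K.
ΔS_total = -58.56 + 83.73 = 25.2 J/K, positive as the second law requires.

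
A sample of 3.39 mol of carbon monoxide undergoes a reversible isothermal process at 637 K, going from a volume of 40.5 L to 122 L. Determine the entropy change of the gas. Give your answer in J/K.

ΔS_gas = 31.1 J/K

For an isothermal ideal gas ΔS_gas = nR ln(V₂/V₁) = 3.39 × 8.314 × ln(122/40.5) = 31.1 J/K.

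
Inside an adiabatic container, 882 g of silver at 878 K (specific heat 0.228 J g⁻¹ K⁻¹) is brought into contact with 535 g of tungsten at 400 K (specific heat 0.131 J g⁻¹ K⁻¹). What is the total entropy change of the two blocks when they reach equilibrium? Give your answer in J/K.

Energy balance: T_f = (m₁c₁T₁ + m₂c₂T₂)/(m₁c₁ + m₂c₂) = 754.46 K.
ΔS₁ = m₁c₁ ln(T_f/T₁) = 201.096 × ln(754.46/878) = -30.49 J/K.
ΔS₂ = m₂c₂ ln(T_f/T₂) = 70.085 × ln(754.46/400) = 44.47 J/K.
ΔS_total = -30.49 + 44.47 = 14 J/K.

ΔS_total = 14 J/K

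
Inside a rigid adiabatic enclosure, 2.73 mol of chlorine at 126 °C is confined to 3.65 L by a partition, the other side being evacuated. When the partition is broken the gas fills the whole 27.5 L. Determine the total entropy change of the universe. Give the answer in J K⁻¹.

No heat is exchanged and no work is done, so the ideal-gas temperature stays constant.
Entropy is a state function; using a reversible isothermal path, ΔS_gas = nR ln(V₂/V₁) = 2.73 × 8.314 × ln(27.5/3.65) = 45.8 J/K.
The insulated surroundings exchange no heat, so ΔS_surr = 0 and ΔS_universe = ΔS_gas.

ΔS_universe = 45.8 J/K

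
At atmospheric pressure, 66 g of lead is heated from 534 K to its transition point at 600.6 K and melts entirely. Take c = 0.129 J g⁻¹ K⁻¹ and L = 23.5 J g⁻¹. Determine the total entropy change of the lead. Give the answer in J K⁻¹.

ΔS = 3.58 J/K

Warming step: ΔS₁ = m c ln(T_tr/T_i) = 66 × 0.129 × ln(600.6/534) = 1.001 J/K.
Phase change: ΔS₂ = +mL/T_tr = 66 × 23.5 / 600.6 = 2.582 J/K.
ΔS_total = (1.001) + (2.582) = 3.58 J/K.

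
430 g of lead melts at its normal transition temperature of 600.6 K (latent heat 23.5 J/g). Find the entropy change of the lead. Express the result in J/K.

ΔS = 16.8 J/K

Heat absorbed by the substance: Q = mL = 430 × 23.5 = 10105 J.
At constant T, ΔS = Q_rev/T = 10105 / 600.6 = 16.8 J/K.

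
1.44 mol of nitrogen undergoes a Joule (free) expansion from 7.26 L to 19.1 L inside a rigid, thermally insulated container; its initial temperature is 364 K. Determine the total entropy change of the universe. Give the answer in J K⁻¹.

ΔS_universe = 11.6 J/K

No heat is exchanged and no work is done, so the ideal-gas temperature stays constant.
Entropy is a state function; using a reversible isothermal path, ΔS_gas = nR ln(V₂/V₁) = 1.44 × 8.314 × ln(19.1/7.26) = 11.6 J/K.
The insulated surroundings exchange no heat, so ΔS_surr = 0 and ΔS_universe = ΔS_gas.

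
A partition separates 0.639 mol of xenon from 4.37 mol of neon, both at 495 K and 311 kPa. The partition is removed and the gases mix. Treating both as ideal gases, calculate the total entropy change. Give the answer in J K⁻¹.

Mole fractions: x_A = 0.639/5.01 = 0.128, x_B = 0.872.
ΔS_mix = −R(n_A ln x_A + n_B ln x_B) = −8.314 × (0.639 ln 0.128 + 4.37 ln 0.872) = 15.9 J/K.

ΔS_mix = 15.9 J/K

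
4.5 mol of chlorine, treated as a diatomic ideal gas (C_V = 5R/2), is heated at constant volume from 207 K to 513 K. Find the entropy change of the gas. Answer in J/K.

At constant volume, ΔS = nC_V ln(T₂/T₁) with C_V = 5R/2 = 20.79 J mol⁻¹ K⁻¹.
ΔS = 4.5 × 20.79 × ln(513/207) = 84.9 J/K.

ΔS = 84.9 J/K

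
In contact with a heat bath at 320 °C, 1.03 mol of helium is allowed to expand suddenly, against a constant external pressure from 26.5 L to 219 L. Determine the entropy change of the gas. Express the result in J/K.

Entropy is a state function, so ΔS_gas depends only on the end states.
For an isothermal ideal gas ΔS_gas = nR ln(V₂/V₁) = 1.03 × 8.314 × ln(219/26.5) = 18.1 J/K.

ΔS_gas = 18.1 J/K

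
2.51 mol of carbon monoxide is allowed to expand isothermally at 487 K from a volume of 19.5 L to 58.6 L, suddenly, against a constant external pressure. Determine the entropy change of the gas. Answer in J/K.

Entropy is a state function, so ΔS_gas depends only on the end states.
For an isothermal ideal gas ΔS_gas = nR ln(V₂/V₁) = 2.51 × 8.314 × ln(58.6/19.5) = 23 J/K.

ΔS_gas = 23 J/K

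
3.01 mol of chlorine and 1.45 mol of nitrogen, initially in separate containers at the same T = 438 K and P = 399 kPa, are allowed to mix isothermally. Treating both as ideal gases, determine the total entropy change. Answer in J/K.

Mole fractions: x_A = 3.01/4.46 = 0.675, x_B = 0.325.
ΔS_mix = −R(n_A ln x_A + n_B ln x_B) = −8.314 × (3.01 ln 0.675 + 1.45 ln 0.325) = 23.4 J/K.

ΔS_mix = 23.4 J/K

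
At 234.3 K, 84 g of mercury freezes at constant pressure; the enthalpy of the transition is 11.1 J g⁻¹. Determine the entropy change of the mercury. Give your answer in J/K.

ΔS = -3.98 J/K

Heat released by the substance: Q = −mL = −84 × 11.1 = −932.4 J.
At constant T, ΔS = Q_rev/T = −932.4 / 234.3 = -3.98 J/K.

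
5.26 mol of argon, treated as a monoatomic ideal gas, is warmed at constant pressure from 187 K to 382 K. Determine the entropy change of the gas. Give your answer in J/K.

ΔS = 78.1 J/K

At constant pressure, ΔS = nC_p ln(T₂/T₁) with C_p = 5R/2 = 20.79 J mol⁻¹ K⁻¹.
ΔS = 5.26 × 20.79 × ln(382/187) = 78.1 J/K.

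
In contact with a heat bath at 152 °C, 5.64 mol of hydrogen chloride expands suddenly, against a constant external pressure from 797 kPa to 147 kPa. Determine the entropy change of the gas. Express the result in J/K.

Entropy is a state function, so ΔS_gas depends only on the end states.
For an isothermal ideal gas ΔS_gas = nR ln(P₁/P₂) = 5.64 × 8.314 × ln(797/147) = 79.3 J/K.

ΔS_gas = 79.3 J/K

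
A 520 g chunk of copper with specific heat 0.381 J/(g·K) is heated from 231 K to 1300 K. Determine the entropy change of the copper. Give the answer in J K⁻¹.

ΔS = ∫dQ_rev/T = m c ln(T₂/T₁) = 520 × 0.381 × ln(1300/231) = 342 J/K.

ΔS = 342 J/K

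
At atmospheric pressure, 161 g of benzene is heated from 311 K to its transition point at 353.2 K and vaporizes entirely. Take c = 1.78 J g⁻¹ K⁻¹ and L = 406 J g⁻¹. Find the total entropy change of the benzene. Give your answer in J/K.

ΔS = 222 J/K

Warming step: ΔS₁ = m c ln(T_tr/T_i) = 161 × 1.78 × ln(353.2/311) = 36.46 J/K.
Phase change: ΔS₂ = +mL/T_tr = 161 × 406 / 353.2 = 185.1 J/K.
ΔS_total = (36.46) + (185.1) = 222 J/K.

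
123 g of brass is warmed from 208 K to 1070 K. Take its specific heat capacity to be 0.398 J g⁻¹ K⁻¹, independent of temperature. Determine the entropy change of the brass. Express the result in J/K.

ΔS = ∫dQ_rev/T = m c ln(T₂/T₁) = 123 × 0.398 × ln(1070/208) = 80.2 J/K.

ΔS = 80.2 J/K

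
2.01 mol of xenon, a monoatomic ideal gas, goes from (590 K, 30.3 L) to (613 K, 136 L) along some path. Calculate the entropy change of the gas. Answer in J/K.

ΔS = 26.1 J/K

Entropy is a state function: ΔS = nC_V ln(T₂/T₁) + nR ln(V₂/V₁), with C_V = 3R/2 = 12.47 J mol⁻¹ K⁻¹ for a monoatomic ideal gas.
ΔS = 2.01 × [12.47 × ln(613/590) + 8.314 × ln(136/30.3)] = 26.1 J/K.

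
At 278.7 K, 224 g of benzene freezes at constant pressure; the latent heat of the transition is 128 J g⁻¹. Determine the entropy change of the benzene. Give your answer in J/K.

Heat released by the substance: Q = −mL = −224 × 128 = −28672 J.
At constant T, ΔS = Q_rev/T = −28672 / 278.7 = -103 J/K.

ΔS = -103 J/K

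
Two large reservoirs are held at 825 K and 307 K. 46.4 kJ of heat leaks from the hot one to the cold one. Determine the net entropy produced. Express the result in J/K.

ΔS_hot = −Q/T_H = −46400/825 = -56.24 J/K and ΔS_cold = +Q/T_C = 46400/307 = 151.1 J/K.
ΔS_total = -56.24 + 151.1 = 94.9 J/K, positive as the second law requires.

ΔS_total = 94.9 J/K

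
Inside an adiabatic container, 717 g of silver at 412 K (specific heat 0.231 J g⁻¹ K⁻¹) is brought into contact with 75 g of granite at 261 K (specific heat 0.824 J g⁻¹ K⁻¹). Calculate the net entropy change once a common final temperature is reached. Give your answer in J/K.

Energy balance: T_f = (m₁c₁T₁ + m₂c₂T₂)/(m₁c₁ + m₂c₂) = 370.97 K.
ΔS₁ = m₁c₁ ln(T_f/T₁) = 165.627 × ln(370.97/412) = -17.38 J/K.
ΔS₂ = m₂c₂ ln(T_f/T₂) = 61.8 × ln(370.97/261) = 21.73 J/K.
ΔS_total = -17.38 + 21.73 = 4.35 J/K.

ΔS_total = 4.35 J/K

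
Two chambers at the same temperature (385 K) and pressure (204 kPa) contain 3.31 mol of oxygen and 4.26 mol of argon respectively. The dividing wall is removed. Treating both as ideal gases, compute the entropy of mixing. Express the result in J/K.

ΔS_mix = 43.1 J/K

Mole fractions: x_A = 3.31/7.57 = 0.437, x_B = 0.563.
ΔS_mix = −R(n_A ln x_A + n_B ln x_B) = −8.314 × (3.31 ln 0.437 + 4.26 ln 0.563) = 43.1 J/K.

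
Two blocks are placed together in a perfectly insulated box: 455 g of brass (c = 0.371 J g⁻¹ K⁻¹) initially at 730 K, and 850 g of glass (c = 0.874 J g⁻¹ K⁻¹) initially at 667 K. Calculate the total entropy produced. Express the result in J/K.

ΔS_total = 0.571 J/K

Energy balance: T_f = (m₁c₁T₁ + m₂c₂T₂)/(m₁c₁ + m₂c₂) = 678.66 K.
ΔS₁ = m₁c₁ ln(T_f/T₁) = 168.805 × ln(678.66/730) = -12.309 J/K.
ΔS₂ = m₂c₂ ln(T_f/T₂) = 742.9 × ln(678.66/667) = 12.88 J/K.
ΔS_total = -12.309 + 12.88 = 0.571 J/K.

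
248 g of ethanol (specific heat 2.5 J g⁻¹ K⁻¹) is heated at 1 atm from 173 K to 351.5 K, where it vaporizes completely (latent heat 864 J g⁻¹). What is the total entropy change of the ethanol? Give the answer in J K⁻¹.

ΔS = 1050 J/K

Warming step: ΔS₁ = m c ln(T_tr/T_i) = 248 × 2.5 × ln(351.5/173) = 439.5 J/K.
Phase change: ΔS₂ = +mL/T_tr = 248 × 864 / 351.5 = 609.6 J/K.
ΔS_total = (439.5) + (609.6) = 1050 J/K.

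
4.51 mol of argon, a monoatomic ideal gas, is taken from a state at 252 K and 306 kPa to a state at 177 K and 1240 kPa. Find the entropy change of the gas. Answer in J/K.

ΔS = -85.6 J/K

ΔS = nC_p ln(T₂/T₁) − nR ln(P₂/P₁), with C_p = 5R/2 = 20.79 J mol⁻¹ K⁻¹ for a monoatomic ideal gas.
ΔS = 4.51 × [20.79 × ln(177/252) − 8.314 × ln(1240/306)] = -85.6 J/K.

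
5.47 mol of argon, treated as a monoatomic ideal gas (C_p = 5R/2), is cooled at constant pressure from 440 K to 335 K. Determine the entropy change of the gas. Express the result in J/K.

ΔS = -31 J/K

At constant pressure, ΔS = nC_p ln(T₂/T₁) with C_p = 5R/2 = 20.79 J mol⁻¹ K⁻¹.
ΔS = 5.47 × 20.79 × ln(335/440) = -31 J/K.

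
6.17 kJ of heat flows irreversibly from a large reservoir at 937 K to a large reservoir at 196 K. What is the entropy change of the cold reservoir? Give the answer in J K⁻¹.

ΔS_cold = 31.5 J/K

The cold reservoir gains heat Q, so ΔS_cold = +Q/T_C = 6170/196 = 31.5 J/K.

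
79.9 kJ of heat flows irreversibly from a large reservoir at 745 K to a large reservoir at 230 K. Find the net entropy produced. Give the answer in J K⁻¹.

ΔS_hot = −Q/T_H = −79900/745 = -107.2 J/K and ΔS_cold = +Q/T_C = 79900/230 = 347.4 J/K.
ΔS_total = -107.2 + 347.4 = 240 J/K, positive as the second law requires.

ΔS_total = 240 J/K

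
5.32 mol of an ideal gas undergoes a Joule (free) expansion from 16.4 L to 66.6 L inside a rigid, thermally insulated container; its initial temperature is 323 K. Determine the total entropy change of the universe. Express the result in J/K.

ΔS_universe = 62 J/K

No heat is exchanged and no work is done, so the ideal-gas temperature stays constant.
Entropy is a state function; using a reversible isothermal path, ΔS_gas = nR ln(V₂/V₁) = 5.32 × 8.314 × ln(66.6/16.4) = 62 J/K.
The insulated surroundings exchange no heat, so ΔS_surr = 0 and ΔS_universe = ΔS_gas.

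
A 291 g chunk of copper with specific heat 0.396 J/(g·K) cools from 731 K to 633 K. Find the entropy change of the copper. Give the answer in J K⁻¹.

ΔS = -16.6 J/K

ΔS = ∫dQ_rev/T = m c ln(T₂/T₁) = 291 × 0.396 × ln(633/731) = -16.6 J/K.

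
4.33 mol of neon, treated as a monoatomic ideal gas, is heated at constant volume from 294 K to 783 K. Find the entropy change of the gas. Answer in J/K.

At constant volume, ΔS = nC_V ln(T₂/T₁) with C_V = 3R/2 = 12.47 J mol⁻¹ K⁻¹.
ΔS = 4.33 × 12.47 × ln(783/294) = 52.9 J/K.

ΔS = 52.9 J/K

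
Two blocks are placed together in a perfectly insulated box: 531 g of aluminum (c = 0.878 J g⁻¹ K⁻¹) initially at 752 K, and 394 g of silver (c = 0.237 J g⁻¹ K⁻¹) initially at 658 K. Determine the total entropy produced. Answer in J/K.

Energy balance: T_f = (m₁c₁T₁ + m₂c₂T₂)/(m₁c₁ + m₂c₂) = 736.31 K.
ΔS₁ = m₁c₁ ln(T_f/T₁) = 466.218 × ln(736.31/752) = -9.827 J/K.
ΔS₂ = m₂c₂ ln(T_f/T₂) = 93.378 × ln(736.31/658) = 10.5 J/K.
ΔS_total = -9.827 + 10.5 = 0.673 J/K.

ΔS_total = 0.673 J/K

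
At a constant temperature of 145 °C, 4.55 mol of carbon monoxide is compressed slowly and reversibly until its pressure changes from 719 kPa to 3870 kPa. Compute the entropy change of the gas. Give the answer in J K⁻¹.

ΔS_gas = -63.7 J/K

For an isothermal ideal gas ΔS_gas = nR ln(P₁/P₂) = 4.55 × 8.314 × ln(719/3870) = -63.7 J/K.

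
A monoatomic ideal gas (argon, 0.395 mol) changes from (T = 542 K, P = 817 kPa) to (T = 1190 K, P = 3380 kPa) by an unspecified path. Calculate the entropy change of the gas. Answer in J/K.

ΔS = nC_p ln(T₂/T₁) − nR ln(P₂/P₁), with C_p = 5R/2 = 20.79 J mol⁻¹ K⁻¹ for a monoatomic ideal gas.
ΔS = 0.395 × [20.79 × ln(1190/542) − 8.314 × ln(3380/817)] = 1.79 J/K.

ΔS = 1.79 J/K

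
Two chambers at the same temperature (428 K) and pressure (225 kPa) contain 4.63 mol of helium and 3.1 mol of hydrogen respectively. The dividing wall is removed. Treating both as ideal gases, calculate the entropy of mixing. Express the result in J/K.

ΔS_mix = 43.3 J/K

Mole fractions: x_A = 4.63/7.73 = 0.599, x_B = 0.401.
ΔS_mix = −R(n_A ln x_A + n_B ln x_B) = −8.314 × (4.63 ln 0.599 + 3.1 ln 0.401) = 43.3 J/K.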